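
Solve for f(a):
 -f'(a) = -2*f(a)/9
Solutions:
 f(a) = C1*exp(2*a/9)


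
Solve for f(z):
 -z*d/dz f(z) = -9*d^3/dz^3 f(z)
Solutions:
 f(z) = C1 + Integral(C2*airyai(3^(1/3)*z/3) + C3*airybi(3^(1/3)*z/3), z)


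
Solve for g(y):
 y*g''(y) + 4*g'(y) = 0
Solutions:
 g(y) = C1 + C2/y^3


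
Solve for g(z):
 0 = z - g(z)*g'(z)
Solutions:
 g(z) = -sqrt(C1 + z^2)
 g(z) = sqrt(C1 + z^2)


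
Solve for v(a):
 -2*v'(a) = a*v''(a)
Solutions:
 v(a) = C1 + C2/a


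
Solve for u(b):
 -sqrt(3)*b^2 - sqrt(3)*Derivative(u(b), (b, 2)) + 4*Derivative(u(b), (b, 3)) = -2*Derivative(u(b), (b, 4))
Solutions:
 u(b) = C1 + C2*b + C3*exp(-b*(1 + sqrt(2)*sqrt(sqrt(3) + 2)/2)) + C4*exp(b*(-1 + sqrt(2)*sqrt(sqrt(3) + 2)/2)) - b^4/12 - 4*sqrt(3)*b^3/9 + 2*b^2*(-8 - sqrt(3))/3


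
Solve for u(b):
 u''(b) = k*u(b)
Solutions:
 u(b) = C1*exp(-b*sqrt(k)) + C2*exp(b*sqrt(k))


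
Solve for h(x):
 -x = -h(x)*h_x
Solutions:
 h(x) = -sqrt(C1 + x^2)
 h(x) = sqrt(C1 + x^2)


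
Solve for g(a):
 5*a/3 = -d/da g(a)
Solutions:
 g(a) = C1 - 5*a^2/6


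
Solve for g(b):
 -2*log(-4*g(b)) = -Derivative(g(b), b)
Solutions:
 -Integral(1/(log(-_y) + 2*log(2)), (_y, g(b)))/2 = C1 - b


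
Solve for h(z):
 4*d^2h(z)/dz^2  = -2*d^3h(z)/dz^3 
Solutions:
 h(z) = C1 + C2*z + C3*exp(-2*z)


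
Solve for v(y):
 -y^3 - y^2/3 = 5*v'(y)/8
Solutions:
 v(y) = C1 - 2*y^4/5 - 8*y^3/45


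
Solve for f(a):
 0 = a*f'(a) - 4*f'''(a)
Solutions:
 f(a) = C1 + Integral(C2*airyai(2^(1/3)*a/2) + C3*airybi(2^(1/3)*a/2), a)


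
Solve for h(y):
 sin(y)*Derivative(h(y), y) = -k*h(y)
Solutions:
 h(y) = C1*exp(k*(-log(cos(y) - 1) + log(cos(y) + 1))/2)


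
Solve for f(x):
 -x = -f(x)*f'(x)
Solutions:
 f(x) = -sqrt(C1 + x^2)
 f(x) = sqrt(C1 + x^2)


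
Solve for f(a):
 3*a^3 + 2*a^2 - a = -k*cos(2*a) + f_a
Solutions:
 f(a) = C1 + 3*a^4/4 + 2*a^3/3 - a^2/2 + k*sin(2*a)/2


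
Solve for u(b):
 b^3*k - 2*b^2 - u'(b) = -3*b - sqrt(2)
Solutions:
 u(b) = C1 + b^4*k/4 - 2*b^3/3 + 3*b^2/2 + sqrt(2)*b


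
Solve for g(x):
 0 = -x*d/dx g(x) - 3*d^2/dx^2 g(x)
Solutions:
 g(x) = C1 + C2*erf(sqrt(6)*x/6)


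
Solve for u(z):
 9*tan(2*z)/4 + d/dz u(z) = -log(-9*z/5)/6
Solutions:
 u(z) = C1 - z*log(-z)/6 - z*log(3)/3 + z/6 + z*log(5)/6 + 9*log(cos(2*z))/8


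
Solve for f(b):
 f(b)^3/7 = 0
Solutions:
 f(b) = 0


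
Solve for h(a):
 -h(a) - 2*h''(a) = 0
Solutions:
 h(a) = C1*sin(sqrt(2)*a/2) + C2*cos(sqrt(2)*a/2)


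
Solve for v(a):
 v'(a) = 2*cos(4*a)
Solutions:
 v(a) = C1 + sin(4*a)/2


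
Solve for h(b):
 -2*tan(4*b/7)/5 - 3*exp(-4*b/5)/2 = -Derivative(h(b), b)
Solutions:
 h(b) = C1 + 7*log(tan(4*b/7)^2 + 1)/20 - 15*exp(-4*b/5)/8


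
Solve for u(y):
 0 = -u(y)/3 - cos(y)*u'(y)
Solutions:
 u(y) = C1*(sin(y) - 1)^(1/6)/(sin(y) + 1)^(1/6)


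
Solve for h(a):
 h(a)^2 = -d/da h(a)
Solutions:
 h(a) = 1/(C1 + a)


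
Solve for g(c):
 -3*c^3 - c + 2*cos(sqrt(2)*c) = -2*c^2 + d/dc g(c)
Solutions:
 g(c) = C1 - 3*c^4/4 + 2*c^3/3 - c^2/2 + sqrt(2)*sin(sqrt(2)*c)


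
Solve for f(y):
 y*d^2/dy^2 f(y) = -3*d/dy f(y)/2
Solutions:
 f(y) = C1 + C2/sqrt(y)


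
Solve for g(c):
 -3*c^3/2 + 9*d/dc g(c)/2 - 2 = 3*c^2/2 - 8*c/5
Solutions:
 g(c) = C1 + c^4/12 + c^3/9 - 8*c^2/45 + 4*c/9


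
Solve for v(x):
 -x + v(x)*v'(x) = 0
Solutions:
 v(x) = -sqrt(C1 + x^2)
 v(x) = sqrt(C1 + x^2)


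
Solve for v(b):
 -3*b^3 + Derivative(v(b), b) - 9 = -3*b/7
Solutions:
 v(b) = C1 + 3*b^4/4 - 3*b^2/14 + 9*b


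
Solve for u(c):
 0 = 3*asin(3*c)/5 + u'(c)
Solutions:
 u(c) = C1 - 3*c*asin(3*c)/5 - sqrt(1 - 9*c^2)/5


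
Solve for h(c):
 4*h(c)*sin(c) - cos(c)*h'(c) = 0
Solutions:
 h(c) = C1/cos(c)^4


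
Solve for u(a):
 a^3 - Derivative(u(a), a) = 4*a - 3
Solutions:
 u(a) = C1 + a^4/4 - 2*a^2 + 3*a


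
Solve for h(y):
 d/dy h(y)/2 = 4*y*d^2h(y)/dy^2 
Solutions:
 h(y) = C1 + C2*y^(9/8)


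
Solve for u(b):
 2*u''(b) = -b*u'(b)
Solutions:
 u(b) = C1 + C2*erf(b/2)


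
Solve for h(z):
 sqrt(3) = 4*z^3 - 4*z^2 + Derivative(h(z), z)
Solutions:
 h(z) = C1 - z^4 + 4*z^3/3 + sqrt(3)*z


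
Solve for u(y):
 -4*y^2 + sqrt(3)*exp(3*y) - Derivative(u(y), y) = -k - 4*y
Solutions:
 u(y) = C1 + k*y - 4*y^3/3 + 2*y^2 + sqrt(3)*exp(3*y)/3


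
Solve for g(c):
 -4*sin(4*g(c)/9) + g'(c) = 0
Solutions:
 -4*c + 9*log(cos(4*g(c)/9) - 1)/8 - 9*log(cos(4*g(c)/9) + 1)/8 = C1


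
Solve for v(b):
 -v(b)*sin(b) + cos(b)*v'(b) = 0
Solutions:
 v(b) = C1/cos(b)


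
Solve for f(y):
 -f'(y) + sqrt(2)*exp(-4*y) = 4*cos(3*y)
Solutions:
 f(y) = C1 - 4*sin(3*y)/3 - sqrt(2)*exp(-4*y)/4


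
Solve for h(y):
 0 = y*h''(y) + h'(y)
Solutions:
 h(y) = C1 + C2*log(y)


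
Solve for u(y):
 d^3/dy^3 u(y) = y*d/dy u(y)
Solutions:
 u(y) = C1 + Integral(C2*airyai(y) + C3*airybi(y), y)


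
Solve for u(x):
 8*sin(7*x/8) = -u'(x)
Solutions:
 u(x) = C1 + 64*cos(7*x/8)/7


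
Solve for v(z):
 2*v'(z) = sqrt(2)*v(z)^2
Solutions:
 v(z) = -2/(C1 + sqrt(2)*z)


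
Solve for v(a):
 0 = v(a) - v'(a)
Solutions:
 v(a) = C1*exp(a)


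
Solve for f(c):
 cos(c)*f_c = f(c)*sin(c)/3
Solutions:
 f(c) = C1/cos(c)^(1/3)


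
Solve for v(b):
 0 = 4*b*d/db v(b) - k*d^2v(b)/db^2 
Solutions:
 v(b) = C1 + C2*erf(sqrt(2)*b*sqrt(-1/k))/sqrt(-1/k)


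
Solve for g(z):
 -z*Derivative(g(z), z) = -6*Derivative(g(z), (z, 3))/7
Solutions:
 g(z) = C1 + Integral(C2*airyai(6^(2/3)*7^(1/3)*z/6) + C3*airybi(6^(2/3)*7^(1/3)*z/6), z)


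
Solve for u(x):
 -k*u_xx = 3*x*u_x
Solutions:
 u(x) = C1 + C2*sqrt(k)*erf(sqrt(6)*x*sqrt(1/k)/2)


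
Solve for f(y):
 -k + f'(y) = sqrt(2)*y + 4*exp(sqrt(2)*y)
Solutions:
 f(y) = C1 + k*y + sqrt(2)*y^2/2 + 2*sqrt(2)*exp(sqrt(2)*y)


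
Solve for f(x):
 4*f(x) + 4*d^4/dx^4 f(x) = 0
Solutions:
 f(x) = (C1*sin(sqrt(2)*x/2) + C2*cos(sqrt(2)*x/2))*exp(-sqrt(2)*x/2) + (C3*sin(sqrt(2)*x/2) + C4*cos(sqrt(2)*x/2))*exp(sqrt(2)*x/2)


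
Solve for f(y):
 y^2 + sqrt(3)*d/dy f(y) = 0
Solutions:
 f(y) = C1 - sqrt(3)*y^3/9


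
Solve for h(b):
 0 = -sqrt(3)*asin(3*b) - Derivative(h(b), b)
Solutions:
 h(b) = C1 - sqrt(3)*(b*asin(3*b) + sqrt(1 - 9*b^2)/3)


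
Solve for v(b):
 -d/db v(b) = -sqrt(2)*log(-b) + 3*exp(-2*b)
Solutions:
 v(b) = C1 + sqrt(2)*b*log(-b) - sqrt(2)*b + 3*exp(-2*b)/2


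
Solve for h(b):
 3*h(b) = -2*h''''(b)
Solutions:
 h(b) = (C1*sin(6^(1/4)*b/2) + C2*cos(6^(1/4)*b/2))*exp(-6^(1/4)*b/2) + (C3*sin(6^(1/4)*b/2) + C4*cos(6^(1/4)*b/2))*exp(6^(1/4)*b/2)


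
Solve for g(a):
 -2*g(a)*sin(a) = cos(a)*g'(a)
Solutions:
 g(a) = C1*cos(a)^2


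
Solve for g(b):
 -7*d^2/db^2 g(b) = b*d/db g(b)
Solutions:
 g(b) = C1 + C2*erf(sqrt(14)*b/14)


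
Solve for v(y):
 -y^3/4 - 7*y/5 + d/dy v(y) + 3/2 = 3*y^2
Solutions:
 v(y) = C1 + y^4/16 + y^3 + 7*y^2/10 - 3*y/2


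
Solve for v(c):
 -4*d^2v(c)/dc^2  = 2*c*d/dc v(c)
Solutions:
 v(c) = C1 + C2*erf(c/2)


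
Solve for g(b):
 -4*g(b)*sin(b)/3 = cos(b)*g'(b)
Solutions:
 g(b) = C1*cos(b)^(4/3)


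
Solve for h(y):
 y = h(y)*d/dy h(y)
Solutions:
 h(y) = -sqrt(C1 + y^2)
 h(y) = sqrt(C1 + y^2)


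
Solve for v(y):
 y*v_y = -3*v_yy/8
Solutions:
 v(y) = C1 + C2*erf(2*sqrt(3)*y/3)


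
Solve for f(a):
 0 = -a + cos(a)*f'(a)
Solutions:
 f(a) = C1 + Integral(a/cos(a), a)


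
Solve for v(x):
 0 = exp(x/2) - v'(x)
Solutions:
 v(x) = C1 + 2*exp(x/2)


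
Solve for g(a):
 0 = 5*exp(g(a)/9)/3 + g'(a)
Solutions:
 g(a) = 9*log(1/(C1 + 5*a)) + 27*log(3)


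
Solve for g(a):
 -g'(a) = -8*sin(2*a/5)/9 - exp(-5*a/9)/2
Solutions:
 g(a) = C1 - 20*cos(2*a/5)/9 - 9*exp(-5*a/9)/10


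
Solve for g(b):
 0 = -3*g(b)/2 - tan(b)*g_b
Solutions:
 g(b) = C1/sin(b)^(3/2)


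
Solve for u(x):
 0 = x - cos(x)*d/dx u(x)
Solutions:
 u(x) = C1 + Integral(x/cos(x), x)


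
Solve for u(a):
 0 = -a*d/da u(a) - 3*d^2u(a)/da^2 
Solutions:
 u(a) = C1 + C2*erf(sqrt(6)*a/6)


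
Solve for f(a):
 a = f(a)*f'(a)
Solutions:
 f(a) = -sqrt(C1 + a^2)
 f(a) = sqrt(C1 + a^2)


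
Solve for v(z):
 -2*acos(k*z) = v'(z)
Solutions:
 v(z) = C1 - 2*Piecewise((z*acos(k*z) - sqrt(-k^2*z^2 + 1)/k, Ne(k, 0)), (pi*z/2, True))


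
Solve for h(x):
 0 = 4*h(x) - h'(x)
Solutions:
 h(x) = C1*exp(4*x)


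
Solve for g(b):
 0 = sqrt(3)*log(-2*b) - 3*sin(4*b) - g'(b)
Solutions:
 g(b) = C1 + sqrt(3)*b*(log(-b) - 1) + sqrt(3)*b*log(2) + 3*cos(4*b)/4


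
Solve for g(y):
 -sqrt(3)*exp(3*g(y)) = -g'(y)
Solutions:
 g(y) = log(-1/(C1 + 3*sqrt(3)*y))/3
 g(y) = log((-1/(C1 + sqrt(3)*y))^(1/3)*(-3^(2/3) - 3*3^(1/6)*I)/6)
 g(y) = log((-1/(C1 + sqrt(3)*y))^(1/3)*(-3^(2/3) + 3*3^(1/6)*I)/6)


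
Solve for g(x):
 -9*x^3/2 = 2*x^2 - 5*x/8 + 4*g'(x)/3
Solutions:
 g(x) = C1 - 27*x^4/32 - x^3/2 + 15*x^2/64


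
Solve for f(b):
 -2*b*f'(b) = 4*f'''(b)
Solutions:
 f(b) = C1 + Integral(C2*airyai(-2^(2/3)*b/2) + C3*airybi(-2^(2/3)*b/2), b)


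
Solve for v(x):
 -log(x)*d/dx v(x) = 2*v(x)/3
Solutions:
 v(x) = C1*exp(-2*li(x)/3)


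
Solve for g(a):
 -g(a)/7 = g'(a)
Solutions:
 g(a) = C1*exp(-a/7)


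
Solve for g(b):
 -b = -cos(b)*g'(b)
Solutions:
 g(b) = C1 + Integral(b/cos(b), b)


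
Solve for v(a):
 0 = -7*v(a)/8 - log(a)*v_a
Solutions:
 v(a) = C1*exp(-7*li(a)/8)


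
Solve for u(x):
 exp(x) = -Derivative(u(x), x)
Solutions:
 u(x) = C1 - exp(x)


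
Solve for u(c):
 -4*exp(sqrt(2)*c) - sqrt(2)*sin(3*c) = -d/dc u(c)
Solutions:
 u(c) = C1 + 2*sqrt(2)*exp(sqrt(2)*c) - sqrt(2)*cos(3*c)/3


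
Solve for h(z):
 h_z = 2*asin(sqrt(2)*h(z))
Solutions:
 Integral(1/asin(sqrt(2)*_y), (_y, h(z))) = C1 + 2*z


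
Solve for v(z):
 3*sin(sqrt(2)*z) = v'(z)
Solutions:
 v(z) = C1 - 3*sqrt(2)*cos(sqrt(2)*z)/2


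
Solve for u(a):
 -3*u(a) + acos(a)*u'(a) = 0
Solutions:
 u(a) = C1*exp(3*Integral(1/acos(a), a))


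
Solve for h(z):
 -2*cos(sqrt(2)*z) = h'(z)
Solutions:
 h(z) = C1 - sqrt(2)*sin(sqrt(2)*z)


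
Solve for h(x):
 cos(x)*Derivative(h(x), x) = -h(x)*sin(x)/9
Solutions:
 h(x) = C1*cos(x)^(1/9)


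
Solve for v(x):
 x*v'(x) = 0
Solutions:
 v(x) = C1


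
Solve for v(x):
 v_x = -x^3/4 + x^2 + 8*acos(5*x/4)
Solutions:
 v(x) = C1 - x^4/16 + x^3/3 + 8*x*acos(5*x/4) - 8*sqrt(16 - 25*x^2)/5


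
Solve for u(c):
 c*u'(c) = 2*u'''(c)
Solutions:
 u(c) = C1 + Integral(C2*airyai(2^(2/3)*c/2) + C3*airybi(2^(2/3)*c/2), c)


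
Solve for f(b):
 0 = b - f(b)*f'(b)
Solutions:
 f(b) = -sqrt(C1 + b^2)
 f(b) = sqrt(C1 + b^2)


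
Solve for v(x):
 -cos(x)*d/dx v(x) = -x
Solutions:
 v(x) = C1 + Integral(x/cos(x), x)


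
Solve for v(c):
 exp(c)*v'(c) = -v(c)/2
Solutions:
 v(c) = C1*exp(exp(-c)/2)


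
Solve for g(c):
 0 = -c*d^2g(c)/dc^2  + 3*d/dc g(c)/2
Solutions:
 g(c) = C1 + C2*c^(5/2)


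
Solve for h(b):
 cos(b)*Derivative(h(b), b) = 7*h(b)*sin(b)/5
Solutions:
 h(b) = C1/cos(b)^(7/5)


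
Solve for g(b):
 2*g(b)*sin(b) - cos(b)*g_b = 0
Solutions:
 g(b) = C1/cos(b)^2


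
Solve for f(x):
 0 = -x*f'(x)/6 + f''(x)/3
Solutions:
 f(x) = C1 + C2*erfi(x/2)


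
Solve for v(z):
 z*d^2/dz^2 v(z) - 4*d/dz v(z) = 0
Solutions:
 v(z) = C1 + C2*z^5


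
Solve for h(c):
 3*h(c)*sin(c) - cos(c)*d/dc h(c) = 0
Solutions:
 h(c) = C1/cos(c)^3


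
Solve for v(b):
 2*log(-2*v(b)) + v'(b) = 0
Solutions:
 Integral(1/(log(-_y) + log(2)), (_y, v(b)))/2 = C1 - b


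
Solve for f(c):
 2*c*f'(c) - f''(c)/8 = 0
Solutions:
 f(c) = C1 + C2*erfi(2*sqrt(2)*c)


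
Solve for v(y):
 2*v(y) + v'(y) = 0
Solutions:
 v(y) = C1*exp(-2*y)


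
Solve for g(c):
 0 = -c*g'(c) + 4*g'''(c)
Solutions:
 g(c) = C1 + Integral(C2*airyai(2^(1/3)*c/2) + C3*airybi(2^(1/3)*c/2), c)


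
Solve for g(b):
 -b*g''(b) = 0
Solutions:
 g(b) = C1 + C2*b


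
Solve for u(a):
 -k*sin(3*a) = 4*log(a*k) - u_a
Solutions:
 u(a) = C1 + 4*a*log(a*k) - 4*a - k*cos(3*a)/3


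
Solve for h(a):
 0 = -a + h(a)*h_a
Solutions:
 h(a) = -sqrt(C1 + a^2)
 h(a) = sqrt(C1 + a^2)


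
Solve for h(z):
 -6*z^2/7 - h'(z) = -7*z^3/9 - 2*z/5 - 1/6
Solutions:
 h(z) = C1 + 7*z^4/36 - 2*z^3/7 + z^2/5 + z/6


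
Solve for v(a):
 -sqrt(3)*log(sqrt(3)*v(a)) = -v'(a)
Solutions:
 -2*sqrt(3)*Integral(1/(2*log(_y) + log(3)), (_y, v(a)))/3 = C1 - a


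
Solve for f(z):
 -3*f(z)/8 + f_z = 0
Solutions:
 f(z) = C1*exp(3*z/8)


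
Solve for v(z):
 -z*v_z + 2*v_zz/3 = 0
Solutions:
 v(z) = C1 + C2*erfi(sqrt(3)*z/2)


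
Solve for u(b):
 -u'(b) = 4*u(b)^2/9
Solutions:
 u(b) = 9/(C1 + 4*b)


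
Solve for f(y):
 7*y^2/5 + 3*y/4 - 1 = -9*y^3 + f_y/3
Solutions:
 f(y) = C1 + 27*y^4/4 + 7*y^3/5 + 9*y^2/8 - 3*y


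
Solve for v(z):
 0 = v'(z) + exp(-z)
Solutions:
 v(z) = C1 + exp(-z)


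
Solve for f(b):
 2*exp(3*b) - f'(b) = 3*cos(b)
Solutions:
 f(b) = C1 + 2*exp(3*b)/3 - 3*sin(b)


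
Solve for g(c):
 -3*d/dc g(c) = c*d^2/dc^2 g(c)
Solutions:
 g(c) = C1 + C2/c^2


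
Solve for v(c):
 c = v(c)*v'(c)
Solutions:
 v(c) = -sqrt(C1 + c^2)
 v(c) = sqrt(C1 + c^2)


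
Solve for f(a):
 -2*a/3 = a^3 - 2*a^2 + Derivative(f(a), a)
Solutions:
 f(a) = C1 - a^4/4 + 2*a^3/3 - a^2/3


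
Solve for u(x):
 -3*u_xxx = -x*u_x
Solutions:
 u(x) = C1 + Integral(C2*airyai(3^(2/3)*x/3) + C3*airybi(3^(2/3)*x/3), x)


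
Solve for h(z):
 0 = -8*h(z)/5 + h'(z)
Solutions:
 h(z) = C1*exp(8*z/5)


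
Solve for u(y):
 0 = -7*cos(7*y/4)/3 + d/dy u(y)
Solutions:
 u(y) = C1 + 4*sin(7*y/4)/3


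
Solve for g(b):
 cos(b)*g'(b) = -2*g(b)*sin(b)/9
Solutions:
 g(b) = C1*cos(b)^(2/9)


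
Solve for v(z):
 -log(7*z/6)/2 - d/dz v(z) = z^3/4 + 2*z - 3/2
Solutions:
 v(z) = C1 - z^4/16 - z^2 - z*log(z)/2 + z*log(sqrt(42)/7) + 2*z


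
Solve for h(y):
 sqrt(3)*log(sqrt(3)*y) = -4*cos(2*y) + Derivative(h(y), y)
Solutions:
 h(y) = C1 + sqrt(3)*y*(log(y) - 1) + sqrt(3)*y*log(3)/2 + 2*sin(2*y)


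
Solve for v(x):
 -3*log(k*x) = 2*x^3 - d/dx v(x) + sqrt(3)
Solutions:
 v(x) = C1 + x^4/2 + 3*x*log(k*x) + x*(-3 + sqrt(3))


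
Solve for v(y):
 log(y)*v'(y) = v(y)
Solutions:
 v(y) = C1*exp(li(y))


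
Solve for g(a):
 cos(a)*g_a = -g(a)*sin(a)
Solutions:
 g(a) = C1*cos(a)


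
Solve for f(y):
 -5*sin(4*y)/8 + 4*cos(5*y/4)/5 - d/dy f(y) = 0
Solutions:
 f(y) = C1 + 16*sin(5*y/4)/25 + 5*cos(4*y)/32


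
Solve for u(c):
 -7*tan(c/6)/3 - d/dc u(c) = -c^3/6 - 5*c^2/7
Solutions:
 u(c) = C1 + c^4/24 + 5*c^3/21 + 14*log(cos(c/6))


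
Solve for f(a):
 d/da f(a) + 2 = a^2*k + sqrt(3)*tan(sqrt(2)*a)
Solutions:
 f(a) = C1 + a^3*k/3 - 2*a - sqrt(6)*log(cos(sqrt(2)*a))/2


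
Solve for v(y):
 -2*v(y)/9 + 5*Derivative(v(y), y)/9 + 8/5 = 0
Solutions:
 v(y) = C1*exp(2*y/5) + 36/5


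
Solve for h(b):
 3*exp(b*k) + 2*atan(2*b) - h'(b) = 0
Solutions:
 h(b) = C1 + 2*b*atan(2*b) + 3*Piecewise((exp(b*k)/k, Ne(k, 0)), (b, True)) - log(4*b^2 + 1)/2


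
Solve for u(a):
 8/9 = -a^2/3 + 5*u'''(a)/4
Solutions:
 u(a) = C1 + C2*a + C3*a^2 + a^5/225 + 16*a^3/135


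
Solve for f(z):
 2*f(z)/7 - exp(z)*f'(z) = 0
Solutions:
 f(z) = C1*exp(-2*exp(-z)/7)


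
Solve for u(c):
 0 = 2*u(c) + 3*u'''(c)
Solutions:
 u(c) = C3*exp(-2^(1/3)*3^(2/3)*c/3) + (C1*sin(2^(1/3)*3^(1/6)*c/2) + C2*cos(2^(1/3)*3^(1/6)*c/2))*exp(2^(1/3)*3^(2/3)*c/6)


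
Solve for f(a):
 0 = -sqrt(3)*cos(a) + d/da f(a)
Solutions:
 f(a) = C1 + sqrt(3)*sin(a)


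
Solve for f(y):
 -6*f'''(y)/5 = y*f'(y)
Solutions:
 f(y) = C1 + Integral(C2*airyai(-5^(1/3)*6^(2/3)*y/6) + C3*airybi(-5^(1/3)*6^(2/3)*y/6), y)


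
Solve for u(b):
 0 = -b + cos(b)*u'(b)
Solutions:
 u(b) = C1 + Integral(b/cos(b), b)


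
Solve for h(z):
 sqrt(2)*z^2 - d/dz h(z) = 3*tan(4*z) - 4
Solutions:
 h(z) = C1 + sqrt(2)*z^3/3 + 4*z + 3*log(cos(4*z))/4


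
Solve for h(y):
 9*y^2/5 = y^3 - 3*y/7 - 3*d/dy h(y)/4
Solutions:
 h(y) = C1 + y^4/3 - 4*y^3/5 - 2*y^2/7


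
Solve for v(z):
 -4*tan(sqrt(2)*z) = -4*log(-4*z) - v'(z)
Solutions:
 v(z) = C1 - 4*z*log(-z) - 8*z*log(2) + 4*z - 2*sqrt(2)*log(cos(sqrt(2)*z))


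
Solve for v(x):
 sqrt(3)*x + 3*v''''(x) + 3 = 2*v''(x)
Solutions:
 v(x) = C1 + C2*x + C3*exp(-sqrt(6)*x/3) + C4*exp(sqrt(6)*x/3) + sqrt(3)*x^3/12 + 3*x^2/4


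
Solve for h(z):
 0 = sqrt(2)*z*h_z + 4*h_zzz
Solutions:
 h(z) = C1 + Integral(C2*airyai(-sqrt(2)*z/2) + C3*airybi(-sqrt(2)*z/2), z)


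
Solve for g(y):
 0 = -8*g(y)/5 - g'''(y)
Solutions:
 g(y) = C3*exp(-2*5^(2/3)*y/5) + (C1*sin(sqrt(3)*5^(2/3)*y/5) + C2*cos(sqrt(3)*5^(2/3)*y/5))*exp(5^(2/3)*y/5)


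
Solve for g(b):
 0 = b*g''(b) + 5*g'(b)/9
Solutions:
 g(b) = C1 + C2*b^(4/9)


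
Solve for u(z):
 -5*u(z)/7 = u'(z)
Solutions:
 u(z) = C1*exp(-5*z/7)


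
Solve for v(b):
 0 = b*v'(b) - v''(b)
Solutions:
 v(b) = C1 + C2*erfi(sqrt(2)*b/2)


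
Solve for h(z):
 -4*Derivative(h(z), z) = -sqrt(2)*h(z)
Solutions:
 h(z) = C1*exp(sqrt(2)*z/4)


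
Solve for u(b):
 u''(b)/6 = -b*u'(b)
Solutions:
 u(b) = C1 + C2*erf(sqrt(3)*b)


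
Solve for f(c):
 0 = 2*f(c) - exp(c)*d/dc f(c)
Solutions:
 f(c) = C1*exp(-2*exp(-c))


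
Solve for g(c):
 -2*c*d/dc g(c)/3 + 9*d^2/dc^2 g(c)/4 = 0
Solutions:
 g(c) = C1 + C2*erfi(2*sqrt(3)*c/9)


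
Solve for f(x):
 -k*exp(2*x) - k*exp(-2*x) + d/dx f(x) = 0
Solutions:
 f(x) = C1 + k*sinh(2*x)


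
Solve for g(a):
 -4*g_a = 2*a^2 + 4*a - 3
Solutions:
 g(a) = C1 - a^3/6 - a^2/2 + 3*a/4


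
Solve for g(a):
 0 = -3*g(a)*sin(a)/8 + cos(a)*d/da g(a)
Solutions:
 g(a) = C1/cos(a)^(3/8)


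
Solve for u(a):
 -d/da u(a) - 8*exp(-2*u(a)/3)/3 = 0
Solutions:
 u(a) = 3*log(-sqrt(C1 - 8*a)) - 3*log(3) + 3*log(2)/2
 u(a) = 3*log(C1 - 8*a)/2 - 3*log(3) + 3*log(2)/2


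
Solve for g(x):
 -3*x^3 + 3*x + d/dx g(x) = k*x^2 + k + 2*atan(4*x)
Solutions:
 g(x) = C1 + k*x^3/3 + k*x + 3*x^4/4 - 3*x^2/2 + 2*x*atan(4*x) - log(16*x^2 + 1)/4


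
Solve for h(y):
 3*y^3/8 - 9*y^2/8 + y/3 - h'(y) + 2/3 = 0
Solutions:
 h(y) = C1 + 3*y^4/32 - 3*y^3/8 + y^2/6 + 2*y/3


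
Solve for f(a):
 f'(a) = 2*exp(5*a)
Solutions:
 f(a) = C1 + 2*exp(5*a)/5


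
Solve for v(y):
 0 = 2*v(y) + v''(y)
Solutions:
 v(y) = C1*sin(sqrt(2)*y) + C2*cos(sqrt(2)*y)


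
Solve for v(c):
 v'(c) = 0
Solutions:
 v(c) = C1


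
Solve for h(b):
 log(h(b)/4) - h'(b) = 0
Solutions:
 Integral(1/(-log(_y) + 2*log(2)), (_y, h(b))) = C1 - b


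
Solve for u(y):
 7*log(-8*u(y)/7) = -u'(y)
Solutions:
 Integral(1/(log(-_y) - log(7) + 3*log(2)), (_y, u(y)))/7 = C1 - y


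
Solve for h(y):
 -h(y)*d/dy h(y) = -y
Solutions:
 h(y) = -sqrt(C1 + y^2)
 h(y) = sqrt(C1 + y^2)


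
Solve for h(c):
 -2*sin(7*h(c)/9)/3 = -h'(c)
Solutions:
 -2*c/3 + 9*log(cos(7*h(c)/9) - 1)/14 - 9*log(cos(7*h(c)/9) + 1)/14 = C1


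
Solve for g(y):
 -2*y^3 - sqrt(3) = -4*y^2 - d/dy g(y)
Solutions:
 g(y) = C1 + y^4/2 - 4*y^3/3 + sqrt(3)*y


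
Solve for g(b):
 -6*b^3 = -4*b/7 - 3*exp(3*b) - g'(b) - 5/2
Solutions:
 g(b) = C1 + 3*b^4/2 - 2*b^2/7 - 5*b/2 - exp(3*b)


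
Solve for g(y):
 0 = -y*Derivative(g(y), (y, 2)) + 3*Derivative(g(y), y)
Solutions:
 g(y) = C1 + C2*y^4


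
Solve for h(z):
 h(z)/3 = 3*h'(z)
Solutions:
 h(z) = C1*exp(z/9)


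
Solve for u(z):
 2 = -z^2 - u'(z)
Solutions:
 u(z) = C1 - z^3/3 - 2*z


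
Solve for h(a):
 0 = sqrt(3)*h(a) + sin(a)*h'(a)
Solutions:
 h(a) = C1*(cos(a) + 1)^(sqrt(3)/2)/(cos(a) - 1)^(sqrt(3)/2)


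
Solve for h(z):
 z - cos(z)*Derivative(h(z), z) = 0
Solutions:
 h(z) = C1 + Integral(z/cos(z), z)


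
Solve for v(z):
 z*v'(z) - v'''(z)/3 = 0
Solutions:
 v(z) = C1 + Integral(C2*airyai(3^(1/3)*z) + C3*airybi(3^(1/3)*z), z)


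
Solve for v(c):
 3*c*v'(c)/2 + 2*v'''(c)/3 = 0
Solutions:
 v(c) = C1 + Integral(C2*airyai(-2^(1/3)*3^(2/3)*c/2) + C3*airybi(-2^(1/3)*3^(2/3)*c/2), c)


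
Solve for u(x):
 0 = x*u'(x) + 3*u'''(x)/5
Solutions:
 u(x) = C1 + Integral(C2*airyai(-3^(2/3)*5^(1/3)*x/3) + C3*airybi(-3^(2/3)*5^(1/3)*x/3), x)


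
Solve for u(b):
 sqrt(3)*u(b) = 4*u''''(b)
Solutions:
 u(b) = C1*exp(-sqrt(2)*3^(1/8)*b/2) + C2*exp(sqrt(2)*3^(1/8)*b/2) + C3*sin(sqrt(2)*3^(1/8)*b/2) + C4*cos(sqrt(2)*3^(1/8)*b/2)


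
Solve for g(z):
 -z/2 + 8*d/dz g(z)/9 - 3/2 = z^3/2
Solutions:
 g(z) = C1 + 9*z^4/64 + 9*z^2/32 + 27*z/16


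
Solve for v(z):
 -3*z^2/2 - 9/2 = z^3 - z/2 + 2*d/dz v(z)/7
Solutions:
 v(z) = C1 - 7*z^4/8 - 7*z^3/4 + 7*z^2/8 - 63*z/4


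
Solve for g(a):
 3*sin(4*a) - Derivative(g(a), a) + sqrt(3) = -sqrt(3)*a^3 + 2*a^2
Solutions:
 g(a) = C1 + sqrt(3)*a^4/4 - 2*a^3/3 + sqrt(3)*a - 3*cos(4*a)/4


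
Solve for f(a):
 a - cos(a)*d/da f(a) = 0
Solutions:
 f(a) = C1 + Integral(a/cos(a), a)


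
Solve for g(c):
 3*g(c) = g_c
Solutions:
 g(c) = C1*exp(3*c)


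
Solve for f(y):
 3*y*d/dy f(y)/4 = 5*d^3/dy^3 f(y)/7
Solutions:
 f(y) = C1 + Integral(C2*airyai(1050^(1/3)*y/10) + C3*airybi(1050^(1/3)*y/10), y)


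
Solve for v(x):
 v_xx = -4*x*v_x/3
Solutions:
 v(x) = C1 + C2*erf(sqrt(6)*x/3)


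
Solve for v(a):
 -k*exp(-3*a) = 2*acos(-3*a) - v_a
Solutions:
 v(a) = C1 + 2*a*acos(-3*a) - k*exp(-3*a)/3 + 2*sqrt(1 - 9*a^2)/3


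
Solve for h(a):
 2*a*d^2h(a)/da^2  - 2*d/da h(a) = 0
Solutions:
 h(a) = C1 + C2*a^2


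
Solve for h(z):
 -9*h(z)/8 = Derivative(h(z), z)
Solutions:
 h(z) = C1*exp(-9*z/8)


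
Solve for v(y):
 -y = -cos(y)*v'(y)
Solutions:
 v(y) = C1 + Integral(y/cos(y), y)


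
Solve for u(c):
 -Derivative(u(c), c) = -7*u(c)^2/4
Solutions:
 u(c) = -4/(C1 + 7*c)


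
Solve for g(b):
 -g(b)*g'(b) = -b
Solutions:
 g(b) = -sqrt(C1 + b^2)
 g(b) = sqrt(C1 + b^2)


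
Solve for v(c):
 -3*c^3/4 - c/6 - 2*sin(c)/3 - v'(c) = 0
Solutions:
 v(c) = C1 - 3*c^4/16 - c^2/12 + 2*cos(c)/3


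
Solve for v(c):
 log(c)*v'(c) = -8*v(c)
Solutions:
 v(c) = C1*exp(-8*li(c))


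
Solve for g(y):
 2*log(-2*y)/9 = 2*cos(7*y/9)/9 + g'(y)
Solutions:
 g(y) = C1 + 2*y*log(-y)/9 - 2*y/9 + 2*y*log(2)/9 - 2*sin(7*y/9)/7


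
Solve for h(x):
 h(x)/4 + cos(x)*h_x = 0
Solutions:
 h(x) = C1*(sin(x) - 1)^(1/8)/(sin(x) + 1)^(1/8)


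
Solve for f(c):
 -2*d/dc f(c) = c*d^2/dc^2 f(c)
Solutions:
 f(c) = C1 + C2/c


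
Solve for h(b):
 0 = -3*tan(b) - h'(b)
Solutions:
 h(b) = C1 + 3*log(cos(b))


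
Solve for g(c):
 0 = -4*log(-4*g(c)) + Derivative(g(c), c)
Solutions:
 -Integral(1/(log(-_y) + 2*log(2)), (_y, g(c)))/4 = C1 - c


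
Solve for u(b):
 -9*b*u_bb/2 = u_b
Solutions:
 u(b) = C1 + C2*b^(7/9)


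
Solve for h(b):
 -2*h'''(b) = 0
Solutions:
 h(b) = C1 + C2*b + C3*b^2


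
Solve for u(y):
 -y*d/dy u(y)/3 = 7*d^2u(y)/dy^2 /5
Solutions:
 u(y) = C1 + C2*erf(sqrt(210)*y/42)


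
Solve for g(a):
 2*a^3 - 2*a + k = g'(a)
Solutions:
 g(a) = C1 + a^4/2 - a^2 + a*k


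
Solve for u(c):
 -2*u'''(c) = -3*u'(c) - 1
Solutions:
 u(c) = C1 + C2*exp(-sqrt(6)*c/2) + C3*exp(sqrt(6)*c/2) - c/3


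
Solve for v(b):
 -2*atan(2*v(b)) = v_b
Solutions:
 Integral(1/atan(2*_y), (_y, v(b))) = C1 - 2*b


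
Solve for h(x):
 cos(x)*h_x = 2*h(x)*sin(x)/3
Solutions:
 h(x) = C1/cos(x)^(2/3)


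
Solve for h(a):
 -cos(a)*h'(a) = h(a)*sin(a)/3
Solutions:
 h(a) = C1*cos(a)^(1/3)


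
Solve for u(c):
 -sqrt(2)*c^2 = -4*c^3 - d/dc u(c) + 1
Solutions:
 u(c) = C1 - c^4 + sqrt(2)*c^3/3 + c


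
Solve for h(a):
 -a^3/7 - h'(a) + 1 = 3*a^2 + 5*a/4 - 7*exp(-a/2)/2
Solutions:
 h(a) = C1 - a^4/28 - a^3 - 5*a^2/8 + a - 7*exp(-a/2)


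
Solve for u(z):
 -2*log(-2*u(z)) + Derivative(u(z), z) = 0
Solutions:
 -Integral(1/(log(-_y) + log(2)), (_y, u(z)))/2 = C1 - z


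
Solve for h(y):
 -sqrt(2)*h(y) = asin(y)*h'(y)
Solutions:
 h(y) = C1*exp(-sqrt(2)*Integral(1/asin(y), y))


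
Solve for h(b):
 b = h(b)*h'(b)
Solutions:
 h(b) = -sqrt(C1 + b^2)
 h(b) = sqrt(C1 + b^2)


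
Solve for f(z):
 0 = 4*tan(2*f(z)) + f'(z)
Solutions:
 f(z) = -asin(C1*exp(-8*z))/2 + pi/2
 f(z) = asin(C1*exp(-8*z))/2


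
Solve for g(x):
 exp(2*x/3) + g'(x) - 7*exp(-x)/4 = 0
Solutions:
 g(x) = C1 - 3*exp(2*x/3)/2 - 7*exp(-x)/4


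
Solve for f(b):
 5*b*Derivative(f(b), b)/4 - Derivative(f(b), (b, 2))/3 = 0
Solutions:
 f(b) = C1 + C2*erfi(sqrt(30)*b/4)


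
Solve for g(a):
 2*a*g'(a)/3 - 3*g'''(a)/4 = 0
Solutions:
 g(a) = C1 + Integral(C2*airyai(2*3^(1/3)*a/3) + C3*airybi(2*3^(1/3)*a/3), a)


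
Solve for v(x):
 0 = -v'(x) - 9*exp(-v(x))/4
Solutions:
 v(x) = log(C1 - 9*x/4)


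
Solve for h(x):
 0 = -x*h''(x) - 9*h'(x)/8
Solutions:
 h(x) = C1 + C2/x^(1/8)


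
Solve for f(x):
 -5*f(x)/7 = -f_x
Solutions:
 f(x) = C1*exp(5*x/7)


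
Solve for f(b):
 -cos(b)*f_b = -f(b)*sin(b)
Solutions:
 f(b) = C1/cos(b)


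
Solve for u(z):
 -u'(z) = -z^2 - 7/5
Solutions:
 u(z) = C1 + z^3/3 + 7*z/5


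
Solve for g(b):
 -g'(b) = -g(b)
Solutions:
 g(b) = C1*exp(b)


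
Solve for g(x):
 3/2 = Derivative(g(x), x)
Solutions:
 g(x) = C1 + 3*x/2


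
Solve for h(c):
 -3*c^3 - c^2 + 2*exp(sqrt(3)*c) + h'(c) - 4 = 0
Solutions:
 h(c) = C1 + 3*c^4/4 + c^3/3 + 4*c - 2*sqrt(3)*exp(sqrt(3)*c)/3


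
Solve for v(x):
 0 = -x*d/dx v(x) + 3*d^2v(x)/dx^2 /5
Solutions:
 v(x) = C1 + C2*erfi(sqrt(30)*x/6)


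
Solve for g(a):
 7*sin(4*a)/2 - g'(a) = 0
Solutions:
 g(a) = C1 - 7*cos(4*a)/8


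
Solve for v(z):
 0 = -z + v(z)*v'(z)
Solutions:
 v(z) = -sqrt(C1 + z^2)
 v(z) = sqrt(C1 + z^2)


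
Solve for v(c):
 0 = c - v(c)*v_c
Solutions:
 v(c) = -sqrt(C1 + c^2)
 v(c) = sqrt(C1 + c^2)


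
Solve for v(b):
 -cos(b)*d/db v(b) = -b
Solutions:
 v(b) = C1 + Integral(b/cos(b), b)


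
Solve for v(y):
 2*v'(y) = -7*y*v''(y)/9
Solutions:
 v(y) = C1 + C2/y^(11/7)


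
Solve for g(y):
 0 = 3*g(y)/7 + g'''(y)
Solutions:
 g(y) = C3*exp(-3^(1/3)*7^(2/3)*y/7) + (C1*sin(3^(5/6)*7^(2/3)*y/14) + C2*cos(3^(5/6)*7^(2/3)*y/14))*exp(3^(1/3)*7^(2/3)*y/14)


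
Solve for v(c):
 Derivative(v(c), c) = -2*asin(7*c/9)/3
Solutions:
 v(c) = C1 - 2*c*asin(7*c/9)/3 - 2*sqrt(81 - 49*c^2)/21


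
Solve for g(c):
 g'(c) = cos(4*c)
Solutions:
 g(c) = C1 + sin(4*c)/4


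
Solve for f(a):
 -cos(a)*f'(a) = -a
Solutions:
 f(a) = C1 + Integral(a/cos(a), a)


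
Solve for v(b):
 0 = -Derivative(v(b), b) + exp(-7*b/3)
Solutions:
 v(b) = C1 - 3*exp(-7*b/3)/7


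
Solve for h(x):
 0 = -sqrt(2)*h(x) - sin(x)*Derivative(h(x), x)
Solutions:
 h(x) = C1*(cos(x) + 1)^(sqrt(2)/2)/(cos(x) - 1)^(sqrt(2)/2)


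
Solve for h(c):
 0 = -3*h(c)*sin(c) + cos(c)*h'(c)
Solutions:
 h(c) = C1/cos(c)^3


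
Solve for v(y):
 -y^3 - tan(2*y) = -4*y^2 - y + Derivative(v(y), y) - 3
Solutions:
 v(y) = C1 - y^4/4 + 4*y^3/3 + y^2/2 + 3*y + log(cos(2*y))/2


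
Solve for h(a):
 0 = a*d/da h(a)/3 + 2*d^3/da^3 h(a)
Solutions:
 h(a) = C1 + Integral(C2*airyai(-6^(2/3)*a/6) + C3*airybi(-6^(2/3)*a/6), a)


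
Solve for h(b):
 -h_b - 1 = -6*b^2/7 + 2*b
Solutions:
 h(b) = C1 + 2*b^3/7 - b^2 - b


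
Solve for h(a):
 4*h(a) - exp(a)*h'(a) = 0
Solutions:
 h(a) = C1*exp(-4*exp(-a))


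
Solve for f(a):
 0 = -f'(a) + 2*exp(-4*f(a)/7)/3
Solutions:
 f(a) = 7*log(-I*(C1 + 8*a/21)^(1/4))
 f(a) = 7*log(I*(C1 + 8*a/21)^(1/4))
 f(a) = 7*log(-(C1 + 8*a/21)^(1/4))
 f(a) = 7*log(C1 + 8*a/21)/4


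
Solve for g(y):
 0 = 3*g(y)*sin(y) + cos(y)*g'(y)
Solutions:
 g(y) = C1*cos(y)^3


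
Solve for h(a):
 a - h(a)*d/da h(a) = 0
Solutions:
 h(a) = -sqrt(C1 + a^2)
 h(a) = sqrt(C1 + a^2)


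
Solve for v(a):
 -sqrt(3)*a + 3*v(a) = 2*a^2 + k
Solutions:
 v(a) = 2*a^2/3 + sqrt(3)*a/3 + k/3


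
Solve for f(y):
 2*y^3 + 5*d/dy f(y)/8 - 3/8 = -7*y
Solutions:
 f(y) = C1 - 4*y^4/5 - 28*y^2/5 + 3*y/5


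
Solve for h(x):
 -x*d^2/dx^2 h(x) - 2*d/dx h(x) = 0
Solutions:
 h(x) = C1 + C2/x


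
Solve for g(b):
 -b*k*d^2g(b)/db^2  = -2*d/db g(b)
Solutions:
 g(b) = C1 + b^(((re(k) + 2)*re(k) + im(k)^2)/(re(k)^2 + im(k)^2))*(C2*sin(2*log(b)*Abs(im(k))/(re(k)^2 + im(k)^2)) + C3*cos(2*log(b)*im(k)/(re(k)^2 + im(k)^2)))


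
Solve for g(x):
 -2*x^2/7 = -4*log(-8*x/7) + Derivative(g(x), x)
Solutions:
 g(x) = C1 - 2*x^3/21 + 4*x*log(-x) + 4*x*(-log(7) - 1 + 3*log(2))


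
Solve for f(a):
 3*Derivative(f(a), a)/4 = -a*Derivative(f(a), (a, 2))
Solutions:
 f(a) = C1 + C2*a^(1/4)


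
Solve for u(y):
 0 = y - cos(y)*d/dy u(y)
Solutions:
 u(y) = C1 + Integral(y/cos(y), y)


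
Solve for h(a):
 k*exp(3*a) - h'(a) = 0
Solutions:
 h(a) = C1 + k*exp(3*a)/3


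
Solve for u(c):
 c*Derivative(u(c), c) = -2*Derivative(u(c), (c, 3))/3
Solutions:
 u(c) = C1 + Integral(C2*airyai(-2^(2/3)*3^(1/3)*c/2) + C3*airybi(-2^(2/3)*3^(1/3)*c/2), c)


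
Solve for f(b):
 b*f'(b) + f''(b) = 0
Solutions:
 f(b) = C1 + C2*erf(sqrt(2)*b/2)


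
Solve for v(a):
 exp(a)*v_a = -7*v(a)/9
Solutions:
 v(a) = C1*exp(7*exp(-a)/9)


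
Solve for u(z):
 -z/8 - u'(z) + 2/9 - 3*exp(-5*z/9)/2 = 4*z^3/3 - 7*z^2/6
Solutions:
 u(z) = C1 - z^4/3 + 7*z^3/18 - z^2/16 + 2*z/9 + 27*exp(-5*z/9)/10


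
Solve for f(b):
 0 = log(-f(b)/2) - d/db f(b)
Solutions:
 -Integral(1/(log(-_y) - log(2)), (_y, f(b))) = C1 - b


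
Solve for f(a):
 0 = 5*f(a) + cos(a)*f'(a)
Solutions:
 f(a) = C1*sqrt(sin(a) - 1)*(sin(a)^2 - 2*sin(a) + 1)/(sqrt(sin(a) + 1)*(sin(a)^2 + 2*sin(a) + 1))


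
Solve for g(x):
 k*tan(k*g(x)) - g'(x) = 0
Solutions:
 g(x) = Piecewise((-asin(exp(C1*k + k^2*x))/k + pi/k, Ne(k, 0)), (nan, True))
 g(x) = Piecewise((asin(exp(C1*k + k^2*x))/k, Ne(k, 0)), (nan, True))


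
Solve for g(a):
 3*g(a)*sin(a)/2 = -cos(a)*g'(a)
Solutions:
 g(a) = C1*cos(a)^(3/2)


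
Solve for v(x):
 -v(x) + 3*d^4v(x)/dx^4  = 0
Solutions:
 v(x) = C1*exp(-3^(3/4)*x/3) + C2*exp(3^(3/4)*x/3) + C3*sin(3^(3/4)*x/3) + C4*cos(3^(3/4)*x/3)


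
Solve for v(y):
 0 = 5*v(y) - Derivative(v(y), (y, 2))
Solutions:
 v(y) = C1*exp(-sqrt(5)*y) + C2*exp(sqrt(5)*y)


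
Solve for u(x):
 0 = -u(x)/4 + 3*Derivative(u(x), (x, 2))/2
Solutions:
 u(x) = C1*exp(-sqrt(6)*x/6) + C2*exp(sqrt(6)*x/6)


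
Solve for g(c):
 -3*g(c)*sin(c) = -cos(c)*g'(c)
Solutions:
 g(c) = C1/cos(c)^3


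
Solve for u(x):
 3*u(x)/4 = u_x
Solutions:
 u(x) = C1*exp(3*x/4)


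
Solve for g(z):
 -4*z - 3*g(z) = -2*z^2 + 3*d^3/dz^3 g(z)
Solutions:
 g(z) = C3*exp(-z) + 2*z^2/3 - 4*z/3 + (C1*sin(sqrt(3)*z/2) + C2*cos(sqrt(3)*z/2))*exp(z/2)


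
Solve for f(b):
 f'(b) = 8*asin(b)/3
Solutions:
 f(b) = C1 + 8*b*asin(b)/3 + 8*sqrt(1 - b^2)/3


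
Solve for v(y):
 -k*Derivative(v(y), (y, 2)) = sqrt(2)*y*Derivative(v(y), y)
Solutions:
 v(y) = C1 + C2*sqrt(k)*erf(2^(3/4)*y*sqrt(1/k)/2)


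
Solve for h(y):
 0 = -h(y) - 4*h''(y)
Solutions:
 h(y) = C1*sin(y/2) + C2*cos(y/2)


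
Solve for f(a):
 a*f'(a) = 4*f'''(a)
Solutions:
 f(a) = C1 + Integral(C2*airyai(2^(1/3)*a/2) + C3*airybi(2^(1/3)*a/2), a)


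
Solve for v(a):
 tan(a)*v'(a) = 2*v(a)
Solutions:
 v(a) = C1*sin(a)^2


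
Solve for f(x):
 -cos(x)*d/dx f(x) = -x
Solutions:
 f(x) = C1 + Integral(x/cos(x), x)


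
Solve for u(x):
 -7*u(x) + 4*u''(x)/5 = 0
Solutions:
 u(x) = C1*exp(-sqrt(35)*x/2) + C2*exp(sqrt(35)*x/2)


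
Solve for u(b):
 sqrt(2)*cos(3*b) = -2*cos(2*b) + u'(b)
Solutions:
 u(b) = C1 + sin(2*b) + sqrt(2)*sin(3*b)/3


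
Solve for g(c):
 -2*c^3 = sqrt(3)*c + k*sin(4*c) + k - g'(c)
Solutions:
 g(c) = C1 + c^4/2 + sqrt(3)*c^2/2 + c*k - k*cos(4*c)/4


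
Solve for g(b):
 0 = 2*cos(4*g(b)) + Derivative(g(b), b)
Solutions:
 g(b) = -asin((C1 + exp(16*b))/(C1 - exp(16*b)))/4 + pi/4
 g(b) = asin((C1 + exp(16*b))/(C1 - exp(16*b)))/4


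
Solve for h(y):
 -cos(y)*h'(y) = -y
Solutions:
 h(y) = C1 + Integral(y/cos(y), y)


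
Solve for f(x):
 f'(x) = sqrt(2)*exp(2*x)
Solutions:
 f(x) = C1 + sqrt(2)*exp(2*x)/2


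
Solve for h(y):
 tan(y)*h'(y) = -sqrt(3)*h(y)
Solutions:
 h(y) = C1/sin(y)^(sqrt(3))


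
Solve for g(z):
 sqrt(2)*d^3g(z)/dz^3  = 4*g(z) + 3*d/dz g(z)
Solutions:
 g(z) = C1*exp(-z*(sqrt(2)/(sqrt(2 - sqrt(2)/4) + sqrt(2))^(1/3) + 2*(sqrt(2 - sqrt(2)/4) + sqrt(2))^(1/3))/4)*sin(z*(-sqrt(6)/(sqrt(2 - sqrt(2)/4) + sqrt(2))^(1/3) + 2*sqrt(3)*(sqrt(2 - sqrt(2)/4) + sqrt(2))^(1/3))/4) + C2*exp(-z*(sqrt(2)/(sqrt(2 - sqrt(2)/4) + sqrt(2))^(1/3) + 2*(sqrt(2 - sqrt(2)/4) + sqrt(2))^(1/3))/4)*cos(z*(-sqrt(6)/(sqrt(2 - sqrt(2)/4) + sqrt(2))^(1/3) + 2*sqrt(3)*(sqrt(2 - sqrt(2)/4) + sqrt(2))^(1/3))/4) + C3*exp(z*(sqrt(2)/(2*(sqrt(2 - sqrt(2)/4) + sqrt(2))^(1/3)) + (sqrt(2 - sqrt(2)/4) + sqrt(2))^(1/3)))


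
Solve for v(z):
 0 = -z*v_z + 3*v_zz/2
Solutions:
 v(z) = C1 + C2*erfi(sqrt(3)*z/3)


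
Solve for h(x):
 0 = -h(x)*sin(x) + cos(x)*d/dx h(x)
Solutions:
 h(x) = C1/cos(x)


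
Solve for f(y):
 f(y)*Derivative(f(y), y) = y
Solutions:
 f(y) = -sqrt(C1 + y^2)
 f(y) = sqrt(C1 + y^2)


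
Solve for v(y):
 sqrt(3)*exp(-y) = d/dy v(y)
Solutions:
 v(y) = C1 - sqrt(3)*exp(-y)


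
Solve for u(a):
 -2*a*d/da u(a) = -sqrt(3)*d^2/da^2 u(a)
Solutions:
 u(a) = C1 + C2*erfi(3^(3/4)*a/3)


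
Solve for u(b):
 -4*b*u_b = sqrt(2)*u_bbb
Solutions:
 u(b) = C1 + Integral(C2*airyai(-sqrt(2)*b) + C3*airybi(-sqrt(2)*b), b)


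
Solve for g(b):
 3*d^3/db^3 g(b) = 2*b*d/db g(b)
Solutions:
 g(b) = C1 + Integral(C2*airyai(2^(1/3)*3^(2/3)*b/3) + C3*airybi(2^(1/3)*3^(2/3)*b/3), b)


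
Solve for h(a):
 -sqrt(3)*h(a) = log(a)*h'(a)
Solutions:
 h(a) = C1*exp(-sqrt(3)*li(a))


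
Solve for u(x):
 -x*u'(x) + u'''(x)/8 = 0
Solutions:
 u(x) = C1 + Integral(C2*airyai(2*x) + C3*airybi(2*x), x)


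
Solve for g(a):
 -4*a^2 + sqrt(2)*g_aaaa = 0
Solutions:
 g(a) = C1 + C2*a + C3*a^2 + C4*a^3 + sqrt(2)*a^6/180


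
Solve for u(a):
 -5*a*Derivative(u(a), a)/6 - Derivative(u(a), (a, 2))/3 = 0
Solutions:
 u(a) = C1 + C2*erf(sqrt(5)*a/2)


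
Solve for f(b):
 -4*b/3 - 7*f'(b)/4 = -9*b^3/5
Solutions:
 f(b) = C1 + 9*b^4/35 - 8*b^2/21


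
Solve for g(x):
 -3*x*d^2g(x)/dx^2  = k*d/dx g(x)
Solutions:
 g(x) = C1 + x^(1 - re(k)/3)*(C2*sin(log(x)*Abs(im(k))/3) + C3*cos(log(x)*im(k)/3))


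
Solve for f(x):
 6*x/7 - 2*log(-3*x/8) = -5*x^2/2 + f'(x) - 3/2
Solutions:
 f(x) = C1 + 5*x^3/6 + 3*x^2/7 - 2*x*log(-x) + x*(-2*log(3) + 7/2 + 6*log(2))


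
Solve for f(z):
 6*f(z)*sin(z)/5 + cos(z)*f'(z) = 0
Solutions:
 f(z) = C1*cos(z)^(6/5)


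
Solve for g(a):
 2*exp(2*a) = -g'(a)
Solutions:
 g(a) = C1 - exp(2*a)


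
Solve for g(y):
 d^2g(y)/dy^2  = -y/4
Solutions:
 g(y) = C1 + C2*y - y^3/24


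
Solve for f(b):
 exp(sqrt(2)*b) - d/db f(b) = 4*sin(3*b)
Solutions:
 f(b) = C1 + sqrt(2)*exp(sqrt(2)*b)/2 + 4*cos(3*b)/3


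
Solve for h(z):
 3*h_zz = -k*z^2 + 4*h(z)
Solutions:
 h(z) = C1*exp(-2*sqrt(3)*z/3) + C2*exp(2*sqrt(3)*z/3) + k*z^2/4 + 3*k/8


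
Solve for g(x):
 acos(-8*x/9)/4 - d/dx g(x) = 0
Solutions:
 g(x) = C1 + x*acos(-8*x/9)/4 + sqrt(81 - 64*x^2)/32


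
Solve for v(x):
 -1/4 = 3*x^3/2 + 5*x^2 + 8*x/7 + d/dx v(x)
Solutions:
 v(x) = C1 - 3*x^4/8 - 5*x^3/3 - 4*x^2/7 - x/4


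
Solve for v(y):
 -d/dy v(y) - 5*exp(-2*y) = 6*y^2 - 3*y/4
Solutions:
 v(y) = C1 - 2*y^3 + 3*y^2/8 + 5*exp(-2*y)/2


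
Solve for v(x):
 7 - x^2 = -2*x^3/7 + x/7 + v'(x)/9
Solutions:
 v(x) = C1 + 9*x^4/14 - 3*x^3 - 9*x^2/14 + 63*x


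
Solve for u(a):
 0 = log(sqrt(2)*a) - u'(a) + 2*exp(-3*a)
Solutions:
 u(a) = C1 + a*log(a) + a*(-1 + log(2)/2) - 2*exp(-3*a)/3


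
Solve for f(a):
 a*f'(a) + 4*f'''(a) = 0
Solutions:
 f(a) = C1 + Integral(C2*airyai(-2^(1/3)*a/2) + C3*airybi(-2^(1/3)*a/2), a)


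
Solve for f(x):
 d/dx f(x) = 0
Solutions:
 f(x) = C1


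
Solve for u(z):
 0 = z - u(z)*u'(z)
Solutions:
 u(z) = -sqrt(C1 + z^2)
 u(z) = sqrt(C1 + z^2)


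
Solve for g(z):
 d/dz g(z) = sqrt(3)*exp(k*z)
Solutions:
 g(z) = C1 + sqrt(3)*exp(k*z)/k


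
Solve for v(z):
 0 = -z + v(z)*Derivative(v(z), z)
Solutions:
 v(z) = -sqrt(C1 + z^2)
 v(z) = sqrt(C1 + z^2)


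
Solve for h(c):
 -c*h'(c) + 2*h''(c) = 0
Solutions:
 h(c) = C1 + C2*erfi(c/2)


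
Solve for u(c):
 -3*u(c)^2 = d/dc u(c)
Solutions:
 u(c) = 1/(C1 + 3*c)


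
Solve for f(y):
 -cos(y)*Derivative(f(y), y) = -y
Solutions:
 f(y) = C1 + Integral(y/cos(y), y)


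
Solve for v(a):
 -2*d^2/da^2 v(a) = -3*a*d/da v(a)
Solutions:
 v(a) = C1 + C2*erfi(sqrt(3)*a/2)


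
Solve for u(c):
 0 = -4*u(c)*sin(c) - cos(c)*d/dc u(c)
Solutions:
 u(c) = C1*cos(c)^4


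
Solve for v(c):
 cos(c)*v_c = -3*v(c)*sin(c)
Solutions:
 v(c) = C1*cos(c)^3


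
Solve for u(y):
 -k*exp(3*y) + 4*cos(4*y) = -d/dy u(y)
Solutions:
 u(y) = C1 + k*exp(3*y)/3 - sin(4*y)


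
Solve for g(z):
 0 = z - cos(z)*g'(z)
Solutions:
 g(z) = C1 + Integral(z/cos(z), z)


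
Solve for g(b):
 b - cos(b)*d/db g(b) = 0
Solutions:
 g(b) = C1 + Integral(b/cos(b), b)


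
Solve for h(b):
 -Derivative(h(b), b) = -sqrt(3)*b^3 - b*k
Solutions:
 h(b) = C1 + sqrt(3)*b^4/4 + b^2*k/2


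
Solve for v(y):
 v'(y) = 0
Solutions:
 v(y) = C1


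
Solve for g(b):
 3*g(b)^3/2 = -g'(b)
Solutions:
 g(b) = -sqrt(-1/(C1 - 3*b))
 g(b) = sqrt(-1/(C1 - 3*b))


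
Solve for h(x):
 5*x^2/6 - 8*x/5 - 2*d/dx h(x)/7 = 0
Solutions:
 h(x) = C1 + 35*x^3/36 - 14*x^2/5


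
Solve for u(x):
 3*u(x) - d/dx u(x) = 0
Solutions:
 u(x) = C1*exp(3*x)


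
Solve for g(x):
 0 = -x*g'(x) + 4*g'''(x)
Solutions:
 g(x) = C1 + Integral(C2*airyai(2^(1/3)*x/2) + C3*airybi(2^(1/3)*x/2), x)


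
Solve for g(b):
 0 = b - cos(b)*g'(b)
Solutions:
 g(b) = C1 + Integral(b/cos(b), b)


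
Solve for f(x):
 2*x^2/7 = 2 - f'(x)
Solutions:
 f(x) = C1 - 2*x^3/21 + 2*x


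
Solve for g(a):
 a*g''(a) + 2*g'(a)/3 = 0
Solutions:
 g(a) = C1 + C2*a^(1/3)


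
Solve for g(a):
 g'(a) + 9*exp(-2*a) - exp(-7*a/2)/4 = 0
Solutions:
 g(a) = C1 + 9*exp(-2*a)/2 - exp(-7*a/2)/14


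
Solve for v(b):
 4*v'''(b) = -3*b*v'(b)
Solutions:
 v(b) = C1 + Integral(C2*airyai(-6^(1/3)*b/2) + C3*airybi(-6^(1/3)*b/2), b)


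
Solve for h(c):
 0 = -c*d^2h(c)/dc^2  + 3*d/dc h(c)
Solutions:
 h(c) = C1 + C2*c^4


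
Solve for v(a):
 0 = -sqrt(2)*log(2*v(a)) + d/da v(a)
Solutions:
 -sqrt(2)*Integral(1/(log(_y) + log(2)), (_y, v(a)))/2 = C1 - a


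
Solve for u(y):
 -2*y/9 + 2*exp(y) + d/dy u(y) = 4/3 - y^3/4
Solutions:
 u(y) = C1 - y^4/16 + y^2/9 + 4*y/3 - 2*exp(y)


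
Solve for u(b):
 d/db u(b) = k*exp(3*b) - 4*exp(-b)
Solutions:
 u(b) = C1 + k*exp(3*b)/3 + 4*exp(-b)


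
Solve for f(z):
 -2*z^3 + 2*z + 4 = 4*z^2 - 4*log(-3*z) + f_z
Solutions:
 f(z) = C1 - z^4/2 - 4*z^3/3 + z^2 + 4*z*log(-z) + 4*z*log(3)


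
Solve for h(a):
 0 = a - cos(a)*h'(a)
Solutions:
 h(a) = C1 + Integral(a/cos(a), a)


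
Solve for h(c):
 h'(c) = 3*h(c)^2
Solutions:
 h(c) = -1/(C1 + 3*c)


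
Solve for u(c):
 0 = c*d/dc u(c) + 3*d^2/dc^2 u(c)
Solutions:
 u(c) = C1 + C2*erf(sqrt(6)*c/6)
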